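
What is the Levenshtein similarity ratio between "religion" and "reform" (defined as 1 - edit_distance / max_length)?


Word 1: "religion" (length 8)
Word 2: "reform" (length 6)
One optimal edit sequence:
  1. keep 'r'
  2. keep 'e'
  3. delete 'l'  (+1)
  4. delete 'i'  (+1)
  5. substitute 'g' -> 'f'  (+1)
  6. substitute 'i' -> 'o'  (+1)
  7. substitute 'o' -> 'r'  (+1)
  8. substitute 'n' -> 'm'  (+1)
Edit distance = 6
Max length = max(8, 6) = 8
Similarity = 1 - 6/8
= 0.2500


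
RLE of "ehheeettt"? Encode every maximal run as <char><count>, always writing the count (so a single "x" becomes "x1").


String: "ehheeettt"
Scanning for consecutive runs:
  'e' x 1
  'h' x 2
  'e' x 3
  't' x 3
RLE = "e1h2e3t3"


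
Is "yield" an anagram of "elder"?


Word 1: "elder" → sorted: deelr
Word 2: "yield" → sorted: deily
Same letters? deelr != deily
Anagram = No


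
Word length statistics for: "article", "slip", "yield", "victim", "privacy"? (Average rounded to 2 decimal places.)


Lengths: "article"=7, "slip"=4, "yield"=5, "victim"=6, "privacy"=7
Sum = 29, Count = 5
Average = 29/5 = 5.80
= avg=5.80, min=4, max=7


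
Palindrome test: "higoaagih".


Word: "higoaagih"
Reversed: "higaaogih"
Forward == Backward? higoaagih != higaaogih
Palindrome = No


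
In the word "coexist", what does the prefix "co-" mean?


Prefix: co-
As in: coexist -> co- + exist
Meaning = together


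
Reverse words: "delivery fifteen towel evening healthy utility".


Original: "delivery fifteen towel evening healthy utility"
Words (1..n): delivery | fifteen | towel | evening | healthy | utility
Reversed (n..1): utility | healthy | evening | towel | fifteen | delivery
Result = "utility healthy evening towel fifteen delivery"


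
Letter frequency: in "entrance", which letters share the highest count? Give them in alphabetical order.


Word: "entrance"
Letter counts:
  'a': 1
  'c': 1
  'e': 2
  'n': 2
  'r': 1
  't': 1
Maximum count = 2
Most frequent = 'e', 'n' (2 times each)


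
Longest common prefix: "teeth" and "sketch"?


Word 1: "teeth"
Word 2: "sketch"
Comparing from start:
  Pos 0: 't' != 's' (stop)
LCP = "" (length 0)


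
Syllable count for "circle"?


Word: "circle"
Syllable breakdown: cir-cle
Counting: 2 parts
= 2 syllables


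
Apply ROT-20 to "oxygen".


Word: "oxygen"
Shift: 20
Each letter → (letter + shift) mod 26:
  'o' (14) + 20 = 8 → 'i'
  'x' (23) + 20 = 17 → 'r'
  'y' (24) + 20 = 18 → 's'
  'g' (6) + 20 = 0 → 'a'
  'e' (4) + 20 = 24 → 'y'
  'n' (13) + 20 = 7 → 'h'
Result = "irsayh"


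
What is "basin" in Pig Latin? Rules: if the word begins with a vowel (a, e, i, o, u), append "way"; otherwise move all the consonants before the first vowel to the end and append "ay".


Word: "basin"
Starts with consonant(s) → move to end, add 'ay'
Consonant cluster: "b"
Pig Latin = "asinbay"


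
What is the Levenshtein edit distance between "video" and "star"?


Word 1: "video" (length 5)
Word 2: "star" (length 4)
One optimal edit sequence (insert/delete/substitute each cost 1):
  1. delete 'v'  (+1)
  2. substitute 'i' -> 's'  (+1)
  3. substitute 'd' -> 't'  (+1)
  4. substitute 'e' -> 'a'  (+1)
  5. substitute 'o' -> 'r'  (+1)
Total edit operations: 5
Edit distance = 5


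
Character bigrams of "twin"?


Word: "twin" (length 4)
Number of bigrams = 4 - 2 + 1 = 3
  Position 0: "tw"
  Position 1: "wi"
  Position 2: "in"
Bigrams = "tw", "wi", "in"


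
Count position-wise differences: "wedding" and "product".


Comparing character by character (same length = 7):
  Pos 0: 'w' vs 'p' !=
  Pos 1: 'e' vs 'r' !=
  Pos 2: 'd' vs 'o' !=
  Pos 3: 'd' vs 'd' =
  Pos 4: 'i' vs 'u' !=
  Pos 5: 'n' vs 'c' !=
  Pos 6: 'g' vs 't' !=
Hamming distance = 6


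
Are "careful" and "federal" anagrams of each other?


Word 1: "careful" → sorted: aceflru
Word 2: "federal" → sorted: adeeflr
Same letters? aceflru != adeeflr
Anagram = No


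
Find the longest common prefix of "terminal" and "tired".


Word 1: "terminal"
Word 2: "tired"
Comparing from start:
  Pos 0: 't' == 't'
  Pos 1: 'e' != 'i' (stop)
LCP = "t" (length 1)


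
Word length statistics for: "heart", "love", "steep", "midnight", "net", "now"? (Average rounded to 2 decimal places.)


Lengths: "heart"=5, "love"=4, "steep"=5, "midnight"=8, "net"=3, "now"=3
Sum = 28, Count = 6
Average = 28/6 = 4.67
= avg=4.67, min=3, max=8


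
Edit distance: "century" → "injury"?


Word 1: "century" (length 7)
Word 2: "injury" (length 6)
One optimal edit sequence (insert/delete/substitute each cost 1):
  1. delete 'c'  (+1)
  2. substitute 'e' -> 'i'  (+1)
  3. keep 'n'
  4. substitute 't' -> 'j'  (+1)
  5. keep 'u'
  6. keep 'r'
  7. keep 'y'
Total edit operations: 3
Edit distance = 3


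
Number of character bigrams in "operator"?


Word: "operator" (length 8)
Number of 2-grams = length - 2 + 1 = 8 - 2 + 1
= 7


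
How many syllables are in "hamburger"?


Word: "hamburger"
Syllable breakdown: ham | bur | ger
Counting: 3 parts
= 3 syllables


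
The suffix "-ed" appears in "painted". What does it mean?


Suffix: -ed
As in: painted -> paint + -ed
Meaning = past tense


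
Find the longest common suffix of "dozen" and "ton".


Word 1: "dozen"
Word 2: "ton"
Comparing from end:
  Pos -1: 'n' == 'n'
  Pos -2: 'e' != 'o' (stop)
LCS = "n" (length 1)


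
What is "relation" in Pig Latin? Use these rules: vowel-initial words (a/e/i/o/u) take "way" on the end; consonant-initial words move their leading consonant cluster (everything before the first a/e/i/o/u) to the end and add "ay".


Word: "relation"
Starts with consonant(s) → move to end, add 'ay'
Consonant cluster: "r"
Pig Latin = "elationray"


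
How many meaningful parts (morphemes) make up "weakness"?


Word: "weakness"
Morphemes: weak + -ness
Each morpheme carries meaning
= 2 morphemes


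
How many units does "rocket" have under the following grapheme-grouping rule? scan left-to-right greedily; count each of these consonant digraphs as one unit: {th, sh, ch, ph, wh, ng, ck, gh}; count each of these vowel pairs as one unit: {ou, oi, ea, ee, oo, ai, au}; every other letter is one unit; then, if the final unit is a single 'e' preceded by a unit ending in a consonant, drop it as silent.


Word: "rocket" (6 letters)
Left-to-right scan:
  [1] 'r' (letter)
  [2] 'o' (letter)
  [3] 'ck' (digraph)
  [4] 'e' (letter)
  [5] 't' (letter)
Units from scan: 5
Sound units = 5 units


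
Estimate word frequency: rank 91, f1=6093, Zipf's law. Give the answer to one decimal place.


Zipf's law: f(r) = f(1) / r
f(1) = 6093
f(91) = 6093 / 91
= 67.0 occurrences


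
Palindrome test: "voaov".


Word: "voaov"
Reversed: "voaov"
Forward == Backward? voaov == voaov
Palindrome = Yes


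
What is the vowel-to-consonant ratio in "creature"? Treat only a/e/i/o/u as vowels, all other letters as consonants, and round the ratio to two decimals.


Word: "creature"
Vowels (a,e,i,o,u): 4
Consonants: 4
Ratio = 4/4
= 1.00


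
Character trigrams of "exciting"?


Word: "exciting" (length 8)
Number of trigrams = 8 - 3 + 1 = 6
  Position 0: "exc"
  Position 1: "xci"
  Position 2: "cit"
  Position 3: "iti"
  Position 4: "tin"
  Position 5: "ing"
Trigrams = "exc", "xci", "cit", "iti", "tin", "ing"


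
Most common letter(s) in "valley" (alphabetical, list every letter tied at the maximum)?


Word: "valley"
Letter counts:
  'a': 1
  'e': 1
  'l': 2
  'v': 1
  'y': 1
Maximum count = 2
Most frequent = 'l' (2 times each)


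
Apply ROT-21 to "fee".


Word: "fee"
Shift: 21
Each letter → (letter + shift) mod 26:
  'f' (5) + 21 = 0 → 'a'
  'e' (4) + 21 = 25 → 'z'
  'e' (4) + 21 = 25 → 'z'
Result = "azz"


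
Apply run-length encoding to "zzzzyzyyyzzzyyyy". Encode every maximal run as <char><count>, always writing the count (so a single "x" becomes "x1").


String: "zzzzyzyyyzzzyyyy"
Scanning for consecutive runs:
  'z' x 4
  'y' x 1
  'z' x 1
  'y' x 3
  'z' x 3
  'y' x 4
RLE = "z4y1z1y3z3y4"


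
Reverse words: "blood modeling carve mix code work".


Original: "blood modeling carve mix code work"
Words (1..n): blood | modeling | carve | mix | code | work
Reversed (n..1): work | code | mix | carve | modeling | blood
Result = "work code mix carve modeling blood"


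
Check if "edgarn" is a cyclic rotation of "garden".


Word: "garden", Candidate: "edgarn"
Method: check if candidate is substring of word+word
"gardengarden" contains "edgarn"? No
Is rotation = No


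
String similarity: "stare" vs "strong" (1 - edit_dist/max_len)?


Word 1: "stare" (length 5)
Word 2: "strong" (length 6)
One optimal edit sequence:
  1. keep 's'
  2. keep 't'
  3. insert 'r'  (+1)
  4. substitute 'a' -> 'o'  (+1)
  5. substitute 'r' -> 'n'  (+1)
  6. substitute 'e' -> 'g'  (+1)
Edit distance = 4
Max length = max(5, 6) = 6
Similarity = 1 - 4/6
= 0.3333


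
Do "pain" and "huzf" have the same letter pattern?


Pattern of "pain": [0, 1, 2, 3]
Pattern of "huzf": [0, 1, 2, 3]
Patterns match
Same pattern = Yes


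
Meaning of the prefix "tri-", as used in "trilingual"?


Prefix: tri-
As in: trilingual -> tri- + lingual
Meaning = three


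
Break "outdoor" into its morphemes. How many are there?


Word: "outdoor"
Morphemes: out- + door
Each morpheme carries meaning
= 2 morphemes


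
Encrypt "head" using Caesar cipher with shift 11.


Word: "head"
Shift: 11
Each letter → (letter + shift) mod 26:
  'h' (7) + 11 = 18 → 's'
  'e' (4) + 11 = 15 → 'p'
  'a' (0) + 11 = 11 → 'l'
  'd' (3) + 11 = 14 → 'o'
Result = "splo"


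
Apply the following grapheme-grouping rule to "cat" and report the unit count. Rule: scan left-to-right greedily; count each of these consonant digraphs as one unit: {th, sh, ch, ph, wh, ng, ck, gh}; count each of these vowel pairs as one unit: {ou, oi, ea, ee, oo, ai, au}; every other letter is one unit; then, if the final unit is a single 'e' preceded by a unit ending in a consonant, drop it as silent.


Word: "cat" (3 letters)
Left-to-right scan:
  [1] 'c' (letter)
  [2] 'a' (letter)
  [3] 't' (letter)
Units from scan: 3
Sound units = 3 units


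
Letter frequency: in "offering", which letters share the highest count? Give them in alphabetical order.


Word: "offering"
Letter counts:
  'e': 1
  'f': 2
  'g': 1
  'i': 1
  'n': 1
  'o': 1
  'r': 1
Maximum count = 2
Most frequent = 'f' (2 times each)


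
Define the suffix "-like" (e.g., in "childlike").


Suffix: -like
Example: childlike = child + -like
Meaning = resembling


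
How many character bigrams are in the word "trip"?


Word: "trip" (length 4)
Number of 2-grams = length - 2 + 1 = 4 - 2 + 1
= 3


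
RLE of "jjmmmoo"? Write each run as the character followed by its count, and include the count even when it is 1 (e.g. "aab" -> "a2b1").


String: "jjmmmoo"
Scanning for consecutive runs:
  'j' x 2
  'm' x 3
  'o' x 2
RLE = "j2m3o2"


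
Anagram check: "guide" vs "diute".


Word 1: "guide" → sorted: degiu
Word 2: "diute" → sorted: deitu
Same letters? degiu != deitu
Anagram = No


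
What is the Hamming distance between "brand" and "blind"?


Comparing character by character (same length = 5):
  Pos 0: 'b' vs 'b' =
  Pos 1: 'r' vs 'l' !=
  Pos 2: 'a' vs 'i' !=
  Pos 3: 'n' vs 'n' =
  Pos 4: 'd' vs 'd' =
Hamming distance = 2


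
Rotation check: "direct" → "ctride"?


Word: "direct", Candidate: "ctride"
Method: check if candidate is substring of word+word
"directdirect" contains "ctride"? No
Is rotation = No


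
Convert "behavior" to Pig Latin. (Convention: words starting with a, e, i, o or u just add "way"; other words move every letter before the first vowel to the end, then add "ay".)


Word: "behavior"
Starts with consonant(s) → move to end, add 'ay'
Consonant cluster: "b"
Pig Latin = "ehaviorbay"


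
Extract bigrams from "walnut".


Word: "walnut" (length 6)
Number of bigrams = 6 - 2 + 1 = 5
  Position 0: "wa"
  Position 1: "al"
  Position 2: "ln"
  Position 3: "nu"
  Position 4: "ut"
Bigrams = "wa", "al", "ln", "nu", "ut"


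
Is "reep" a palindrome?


Word: "reep"
Reversed: "peer"
Forward == Backward? reep != peer
Palindrome = No


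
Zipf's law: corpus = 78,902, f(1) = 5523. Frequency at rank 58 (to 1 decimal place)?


Zipf's law: f(r) = f(1) / r
f(1) = 5523
f(58) = 5523 / 58
= 95.2 occurrences


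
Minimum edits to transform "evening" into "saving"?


Word 1: "evening" (length 7)
Word 2: "saving" (length 6)
One optimal edit sequence (insert/delete/substitute each cost 1):
  1. delete 'e'  (+1)
  2. substitute 'v' -> 's'  (+1)
  3. substitute 'e' -> 'a'  (+1)
  4. substitute 'n' -> 'v'  (+1)
  5. keep 'i'
  6. keep 'n'
  7. keep 'g'
Total edit operations: 4
Edit distance = 4


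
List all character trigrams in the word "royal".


Word: "royal" (length 5)
Number of trigrams = 5 - 3 + 1 = 3
  Position 0: "roy"
  Position 1: "oya"
  Position 2: "yal"
Trigrams = "roy", "oya", "yal"


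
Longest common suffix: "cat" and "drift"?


Word 1: "cat"
Word 2: "drift"
Comparing from end:
  Pos -1: 't' == 't'
  Pos -2: 'a' != 'f' (stop)
LCS = "t" (length 1)


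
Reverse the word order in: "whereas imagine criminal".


Original: "whereas imagine criminal"
Words (1..n): whereas | imagine | criminal
Reversed (n..1): criminal | imagine | whereas
Result = "criminal imagine whereas"


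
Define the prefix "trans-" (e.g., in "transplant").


Prefix: trans-
Example: transplant = trans- + plant
Meaning = across


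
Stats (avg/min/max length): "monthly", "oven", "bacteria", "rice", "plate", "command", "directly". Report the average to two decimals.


Lengths: "monthly"=7, "oven"=4, "bacteria"=8, "rice"=4, "plate"=5, "command"=7, "directly"=8
Sum = 43, Count = 7
Average = 43/7 = 6.14
= avg=6.14, min=4, max=8


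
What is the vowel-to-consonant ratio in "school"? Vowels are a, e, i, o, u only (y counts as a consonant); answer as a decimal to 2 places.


Word: "school"
Vowels (a,e,i,o,u): 2
Consonants: 4
Ratio = 2/4
= 0.50


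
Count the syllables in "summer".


Word: "summer"
Syllable breakdown: sum-mer
Counting: 2 parts
= 2 syllables


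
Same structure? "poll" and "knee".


Pattern of "poll": [0, 1, 2, 2]
Pattern of "knee": [0, 1, 2, 2]
Patterns match
Same pattern = Yes


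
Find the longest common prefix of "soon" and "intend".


Word 1: "soon"
Word 2: "intend"
Comparing from start:
  Pos 0: 's' != 'i' (stop)
LCP = "" (length 0)


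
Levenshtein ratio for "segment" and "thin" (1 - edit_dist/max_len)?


Word 1: "segment" (length 7)
Word 2: "thin" (length 4)
One optimal edit sequence:
  1. delete 's'  (+1)
  2. delete 'e'  (+1)
  3. substitute 'g' -> 't'  (+1)
  4. substitute 'm' -> 'h'  (+1)
  5. substitute 'e' -> 'i'  (+1)
  6. keep 'n'
  7. delete 't'  (+1)
Edit distance = 6
Max length = max(7, 4) = 7
Similarity = 1 - 6/7
= 0.1429


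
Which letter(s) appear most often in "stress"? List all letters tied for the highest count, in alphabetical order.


Word: "stress"
Letter counts:
  'e': 1
  'r': 1
  's': 3
  't': 1
Maximum count = 3
Most frequent = 's' (3 times each)


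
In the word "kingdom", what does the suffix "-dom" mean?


Suffix: -dom
Example: kingdom (king + -dom)
Meaning = state / realm


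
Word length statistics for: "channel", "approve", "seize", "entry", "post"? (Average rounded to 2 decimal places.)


Lengths: "channel"=7, "approve"=7, "seize"=5, "entry"=5, "post"=4
Sum = 28, Count = 5
Average = 28/5 = 5.60
= avg=5.60, min=4, max=7


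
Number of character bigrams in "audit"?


Word: "audit" (length 5)
Number of 2-grams = length - 2 + 1 = 5 - 2 + 1
= 4


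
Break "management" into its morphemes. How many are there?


Word: "management"
Morphemes: manage + -ment
Each morpheme carries meaning
= 2 morphemes


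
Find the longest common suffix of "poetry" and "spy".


Word 1: "poetry"
Word 2: "spy"
Comparing from end:
  Pos -1: 'y' == 'y'
  Pos -2: 'r' != 'p' (stop)
LCS = "y" (length 1)


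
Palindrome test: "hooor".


Word: "hooor"
Reversed: "roooh"
Forward == Backward? hooor != roooh
Palindrome = No


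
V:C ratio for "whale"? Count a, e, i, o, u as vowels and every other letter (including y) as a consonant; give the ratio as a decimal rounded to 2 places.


Word: "whale"
Vowels (a,e,i,o,u): 2
Consonants: 3
Ratio = 2/3
= 0.67


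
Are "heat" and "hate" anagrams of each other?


Word 1: "heat" → sorted: aeht
Word 2: "hate" → sorted: aeht
Same letters? aeht == aeht
Anagram = Yes


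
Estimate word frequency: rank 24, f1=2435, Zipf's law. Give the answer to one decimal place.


Zipf's law: f(r) = f(1) / r
f(1) = 2435
f(24) = 2435 / 24
= 101.5 occurrences


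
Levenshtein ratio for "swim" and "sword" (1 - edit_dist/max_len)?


Word 1: "swim" (length 4)
Word 2: "sword" (length 5)
One optimal edit sequence:
  1. keep 's'
  2. keep 'w'
  3. insert 'o'  (+1)
  4. substitute 'i' -> 'r'  (+1)
  5. substitute 'm' -> 'd'  (+1)
Edit distance = 3
Max length = max(4, 5) = 5
Similarity = 1 - 3/5
= 0.4000


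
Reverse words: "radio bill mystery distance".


Original: "radio bill mystery distance"
Words (1..n): radio | bill | mystery | distance
Reversed (n..1): distance | mystery | bill | radio
Result = "distance mystery bill radio"


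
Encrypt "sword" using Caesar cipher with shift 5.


Word: "sword"
Shift: 5
Each letter → (letter + shift) mod 26:
  's' (18) + 5 = 23 → 'x'
  'w' (22) + 5 = 1 → 'b'
  'o' (14) + 5 = 19 → 't'
  'r' (17) + 5 = 22 → 'w'
  'd' (3) + 5 = 8 → 'i'
Result = "xbtwi"


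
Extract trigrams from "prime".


Word: "prime" (length 5)
Number of trigrams = 5 - 3 + 1 = 3
  Position 0: "pri"
  Position 1: "rim"
  Position 2: "ime"
Trigrams = "pri", "rim", "ime"


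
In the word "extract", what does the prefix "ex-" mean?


Prefix: ex-
Example: extract (ex- + tract)
Meaning = out / former


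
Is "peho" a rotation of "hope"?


Word: "hope", Candidate: "peho"
Method: check if candidate is substring of word+word
"hopehope" contains "peho"? Yes
Is rotation = Yes


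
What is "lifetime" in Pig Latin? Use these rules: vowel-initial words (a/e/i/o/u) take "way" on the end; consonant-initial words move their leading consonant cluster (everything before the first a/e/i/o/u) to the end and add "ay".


Word: "lifetime"
Starts with consonant(s) → move to end, add 'ay'
Consonant cluster: "l"
Pig Latin = "ifetimelay"


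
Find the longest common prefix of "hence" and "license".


Word 1: "hence"
Word 2: "license"
Comparing from start:
  Pos 0: 'h' != 'l' (stop)
LCP = "" (length 0)


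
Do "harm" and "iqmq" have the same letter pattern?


Pattern of "harm": [0, 1, 2, 3]
Pattern of "iqmq": [0, 1, 2, 1]
Patterns do not match
Same pattern = No


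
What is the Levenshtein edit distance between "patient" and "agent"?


Word 1: "patient" (length 7)
Word 2: "agent" (length 5)
One optimal edit sequence (insert/delete/substitute each cost 1):
  1. delete 'p'  (+1)
  2. keep 'a'
  3. delete 't'  (+1)
  4. substitute 'i' -> 'g'  (+1)
  5. keep 'e'
  6. keep 'n'
  7. keep 't'
Total edit operations: 3
Edit distance = 3


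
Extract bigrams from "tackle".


Word: "tackle" (length 6)
Number of bigrams = 6 - 2 + 1 = 5
  Position 0: "ta"
  Position 1: "ac"
  Position 2: "ck"
  Position 3: "kl"
  Position 4: "le"
Bigrams = "ta", "ac", "ck", "kl", "le"


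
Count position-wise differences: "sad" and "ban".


Comparing character by character (same length = 3):
  Pos 0: 's' vs 'b' !=
  Pos 1: 'a' vs 'a' =
  Pos 2: 'd' vs 'n' !=
Hamming distance = 2


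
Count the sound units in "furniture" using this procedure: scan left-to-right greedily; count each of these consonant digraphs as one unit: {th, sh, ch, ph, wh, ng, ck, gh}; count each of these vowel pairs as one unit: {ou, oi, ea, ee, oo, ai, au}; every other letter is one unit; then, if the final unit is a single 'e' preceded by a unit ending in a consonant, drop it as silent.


Word: "furniture" (9 letters)
Left-to-right scan:
  (1) 'f' (letter)
  (2) 'u' (letter)
  (3) 'r' (letter)
  (4) 'n' (letter)
  (5) 'i' (letter)
  (6) 't' (letter)
  (7) 'u' (letter)
  (8) 'r' (letter)
  (9) 'e' (letter)
Units from scan: 9
Final unit is 'e' after a consonant -> drop as silent (-1)
Sound units = 8 units


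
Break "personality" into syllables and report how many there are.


Word: "personality"
Syllable breakdown: per-son-al-i-ty
Counting: 5 parts
= 5 syllables


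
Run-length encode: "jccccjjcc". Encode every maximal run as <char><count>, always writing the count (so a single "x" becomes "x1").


String: "jccccjjcc"
Scanning for consecutive runs:
  'j' x 1
  'c' x 4
  'j' x 2
  'c' x 2
RLE = "j1c4j2c2"


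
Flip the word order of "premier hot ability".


Original: "premier hot ability"
Words (1..n): premier | hot | ability
Reversed (n..1): ability | hot | premier
Result = "ability hot premier"


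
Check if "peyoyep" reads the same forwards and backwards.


Word: "peyoyep"
Reversed: "peyoyep"
Forward == Backward? peyoyep == peyoyep
Palindrome = Yes


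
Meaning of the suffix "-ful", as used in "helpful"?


Suffix: -ful
As in: helpful -> help + -ful
Meaning = full of


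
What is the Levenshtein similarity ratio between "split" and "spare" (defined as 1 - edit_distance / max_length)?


Word 1: "split" (length 5)
Word 2: "spare" (length 5)
One optimal edit sequence:
  1. keep 's'
  2. keep 'p'
  3. substitute 'l' -> 'a'  (+1)
  4. substitute 'i' -> 'r'  (+1)
  5. substitute 't' -> 'e'  (+1)
Edit distance = 3
Max length = max(5, 5) = 5
Similarity = 1 - 3/5
= 0.4000


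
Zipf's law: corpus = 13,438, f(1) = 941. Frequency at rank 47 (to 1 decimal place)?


Zipf's law: f(r) = f(1) / r
f(1) = 941
f(47) = 941 / 47
= 20.0 occurrences


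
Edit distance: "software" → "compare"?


Word 1: "software" (length 8)
Word 2: "compare" (length 7)
One optimal edit sequence (insert/delete/substitute each cost 1):
  1. substitute 's' -> 'c'  (+1)
  2. keep 'o'
  3. delete 'f'  (+1)
  4. substitute 't' -> 'm'  (+1)
  5. substitute 'w' -> 'p'  (+1)
  6. keep 'a'
  7. keep 'r'
  8. keep 'e'
Total edit operations: 4
Edit distance = 4


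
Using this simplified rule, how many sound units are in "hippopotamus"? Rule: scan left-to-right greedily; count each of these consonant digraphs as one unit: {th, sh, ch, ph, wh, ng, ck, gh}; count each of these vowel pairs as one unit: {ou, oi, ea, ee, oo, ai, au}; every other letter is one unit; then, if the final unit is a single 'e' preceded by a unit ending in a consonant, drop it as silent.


Word: "hippopotamus" (12 letters)
Left-to-right scan:
  [1] 'h' (letter)
  [2] 'i' (letter)
  [3] 'p' (letter)
  [4] 'p' (letter)
  [5] 'o' (letter)
  [6] 'p' (letter)
  [7] 'o' (letter)
  [8] 't' (letter)
  [9] 'a' (letter)
  [10] 'm' (letter)
  [11] 'u' (letter)
  [12] 's' (letter)
Units from scan: 12
Sound units = 12 units


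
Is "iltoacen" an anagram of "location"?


Word 1: "location" → sorted: acilnoot
Word 2: "iltoacen" → sorted: aceilnot
Same letters? acilnoot != aceilnot
Anagram = No


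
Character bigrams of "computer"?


Word: "computer" (length 8)
Number of bigrams = 8 - 2 + 1 = 7
  Position 0: "co"
  Position 1: "om"
  Position 2: "mp"
  Position 3: "pu"
  Position 4: "ut"
  Position 5: "te"
  Position 6: "er"
Bigrams = "co", "om", "mp", "pu", "ut", "te", "er"


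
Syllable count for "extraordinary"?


Word: "extraordinary"
Syllable breakdown: ex-traor-di-nar-y
Counting: 5 parts
= 5 syllables


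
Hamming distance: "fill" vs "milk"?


Comparing character by character (same length = 4):
  Pos 0: 'f' vs 'm' !=
  Pos 1: 'i' vs 'i' =
  Pos 2: 'l' vs 'l' =
  Pos 3: 'l' vs 'k' !=
Hamming distance = 2


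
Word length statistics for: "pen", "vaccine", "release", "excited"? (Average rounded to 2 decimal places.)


Lengths: "pen"=3, "vaccine"=7, "release"=7, "excited"=7
Sum = 24, Count = 4
Average = 24/4 = 6.00
= avg=6.00, min=3, max=7


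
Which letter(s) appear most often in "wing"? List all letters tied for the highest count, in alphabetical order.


Word: "wing"
Letter counts:
  'g': 1
  'i': 1
  'n': 1
  'w': 1
Maximum count = 1
Most frequent = 'g', 'i', 'n', 'w' (1 time each)


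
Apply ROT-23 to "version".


Word: "version"
Shift: 23
Each letter → (letter + shift) mod 26:
  'v' (21) + 23 = 18 → 's'
  'e' (4) + 23 = 1 → 'b'
  'r' (17) + 23 = 14 → 'o'
  's' (18) + 23 = 15 → 'p'
  'i' (8) + 23 = 5 → 'f'
  'o' (14) + 23 = 11 → 'l'
  'n' (13) + 23 = 10 → 'k'
Result = "sbopflk"


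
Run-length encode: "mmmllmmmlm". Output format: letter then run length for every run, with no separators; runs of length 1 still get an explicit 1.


String: "mmmllmmmlm"
Scanning for consecutive runs:
  'm' x 3
  'l' x 2
  'm' x 3
  'l' x 1
  'm' x 1
RLE = "m3l2m3l1m1"


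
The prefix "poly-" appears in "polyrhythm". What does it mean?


Prefix: poly-
As in: polyrhythm -> poly- + rhythm
Meaning = many


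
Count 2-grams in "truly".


Word: "truly" (length 5)
Number of 2-grams = length - 2 + 1 = 5 - 2 + 1
= 4


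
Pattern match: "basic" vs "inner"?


Pattern of "basic": [0, 1, 2, 3, 4]
Pattern of "inner": [0, 1, 1, 2, 3]
Patterns do not match
Same pattern = No


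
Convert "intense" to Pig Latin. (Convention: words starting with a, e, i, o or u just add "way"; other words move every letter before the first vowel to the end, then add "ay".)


Word: "intense"
Starts with vowel → add 'way'
Pig Latin = "intenseway"


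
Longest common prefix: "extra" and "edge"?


Word 1: "extra"
Word 2: "edge"
Comparing from start:
  Pos 0: 'e' == 'e'
  Pos 1: 'x' != 'd' (stop)
LCP = "e" (length 1)


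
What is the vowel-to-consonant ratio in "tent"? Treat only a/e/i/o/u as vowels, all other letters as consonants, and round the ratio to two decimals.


Word: "tent"
Vowels (a,e,i,o,u): 1
Consonants: 3
Ratio = 1/3
= 0.33


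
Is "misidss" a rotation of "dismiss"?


Word: "dismiss", Candidate: "misidss"
Method: check if candidate is substring of word+word
"dismissdismiss" contains "misidss"? No
Is rotation = No


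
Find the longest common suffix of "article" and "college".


Word 1: "article"
Word 2: "college"
Comparing from end:
  Pos -1: 'e' == 'e'
  Pos -2: 'l' != 'g' (stop)
LCS = "e" (length 1)


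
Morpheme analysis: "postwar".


Word: "postwar"
Morphemes: post- / war
Each morpheme carries meaning
= 2 morphemes


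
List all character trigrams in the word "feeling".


Word: "feeling" (length 7)
Number of trigrams = 7 - 3 + 1 = 5
  Position 0: "fee"
  Position 1: "eel"
  Position 2: "eli"
  Position 3: "lin"
  Position 4: "ing"
Trigrams = "fee", "eel", "eli", "lin", "ing"


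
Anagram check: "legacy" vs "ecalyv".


Word 1: "legacy" → sorted: acegly
Word 2: "ecalyv" → sorted: acelvy
Same letters? acegly != acelvy
Anagram = No


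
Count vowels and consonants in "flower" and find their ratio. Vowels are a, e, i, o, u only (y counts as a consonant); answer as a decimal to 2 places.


Word: "flower"
Vowels (a,e,i,o,u): 2
Consonants: 4
Ratio = 2/4
= 0.50


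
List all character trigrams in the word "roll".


Word: "roll" (length 4)
Number of trigrams = 4 - 3 + 1 = 2
  Position 0: "rol"
  Position 1: "oll"
Trigrams = "rol", "oll"


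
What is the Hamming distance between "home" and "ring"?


Comparing character by character (same length = 4):
  Pos 0: 'h' vs 'r' !=
  Pos 1: 'o' vs 'i' !=
  Pos 2: 'm' vs 'n' !=
  Pos 3: 'e' vs 'g' !=
Hamming distance = 4


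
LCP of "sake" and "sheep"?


Word 1: "sake"
Word 2: "sheep"
Comparing from start:
  Pos 0: 's' == 's'
  Pos 1: 'a' != 'h' (stop)
LCP = "s" (length 1)


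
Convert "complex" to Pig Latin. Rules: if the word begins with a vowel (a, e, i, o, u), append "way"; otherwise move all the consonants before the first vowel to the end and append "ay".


Word: "complex"
Starts with consonant(s) → move to end, add 'ay'
Consonant cluster: "c"
Pig Latin = "omplexcay"


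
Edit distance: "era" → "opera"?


Word 1: "era" (length 3)
Word 2: "opera" (length 5)
One optimal edit sequence (insert/delete/substitute each cost 1):
  1. insert 'o'  (+1)
  2. insert 'p'  (+1)
  3. keep 'e'
  4. keep 'r'
  5. keep 'a'
Total edit operations: 2
Edit distance = 2


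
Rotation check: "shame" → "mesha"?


Word: "shame", Candidate: "mesha"
Method: check if candidate is substring of word+word
"shameshame" contains "mesha"? Yes
Is rotation = Yes


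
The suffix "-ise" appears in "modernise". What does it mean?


Suffix: -ise
Example: modernise = modern + -ise
Meaning = to make


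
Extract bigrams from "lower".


Word: "lower" (length 5)
Number of bigrams = 5 - 2 + 1 = 4
  Position 0: "lo"
  Position 1: "ow"
  Position 2: "we"
  Position 3: "er"
Bigrams = "lo", "ow", "we", "er"


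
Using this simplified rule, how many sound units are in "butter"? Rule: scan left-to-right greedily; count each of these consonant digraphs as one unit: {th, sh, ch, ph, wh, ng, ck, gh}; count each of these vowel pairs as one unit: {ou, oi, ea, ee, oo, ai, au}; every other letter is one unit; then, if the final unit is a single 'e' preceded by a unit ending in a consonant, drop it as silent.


Word: "butter" (6 letters)
Left-to-right scan:
  1. 'b' (letter)
  2. 'u' (letter)
  3. 't' (letter)
  4. 't' (letter)
  5. 'e' (letter)
  6. 'r' (letter)
Units from scan: 6
Sound units = 6 units


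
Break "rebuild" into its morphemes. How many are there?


Word: "rebuild"
Morphemes: re- + build
Each morpheme carries meaning
= 2 morphemes


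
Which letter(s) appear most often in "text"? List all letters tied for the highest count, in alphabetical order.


Word: "text"
Letter counts:
  'e': 1
  't': 2
  'x': 1
Maximum count = 2
Most frequent = 't' (2 times each)


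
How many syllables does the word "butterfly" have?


Word: "butterfly"
Syllable breakdown: but / ter / fly
Counting: 3 parts
= 3 syllables


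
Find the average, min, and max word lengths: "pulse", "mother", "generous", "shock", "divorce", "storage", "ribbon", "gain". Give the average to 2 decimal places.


Lengths: "pulse"=5, "mother"=6, "generous"=8, "shock"=5, "divorce"=7, "storage"=7, "ribbon"=6, "gain"=4
Sum = 48, Count = 8
Average = 48/8 = 6.00
= avg=6.00, min=4, max=8


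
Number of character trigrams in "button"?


Word: "button" (length 6)
Number of 3-grams = length - 3 + 1 = 6 - 3 + 1
= 4


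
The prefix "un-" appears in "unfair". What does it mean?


Prefix: un-
Example: unfair (un- + fair)
Meaning = not / reverse


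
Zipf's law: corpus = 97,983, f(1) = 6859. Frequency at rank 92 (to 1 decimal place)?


Zipf's law: f(r) = f(1) / r
f(1) = 6859
f(92) = 6859 / 92
= 74.6 occurrences


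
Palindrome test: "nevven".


Word: "nevven"
Reversed: "nevven"
Forward == Backward? nevven == nevven
Palindrome = Yes


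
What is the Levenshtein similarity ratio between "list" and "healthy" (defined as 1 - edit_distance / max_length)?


Word 1: "list" (length 4)
Word 2: "healthy" (length 7)
One optimal edit sequence:
  1. insert 'h'  (+1)
  2. insert 'e'  (+1)
  3. insert 'a'  (+1)
  4. keep 'l'
  5. substitute 'i' -> 't'  (+1)
  6. substitute 's' -> 'h'  (+1)
  7. substitute 't' -> 'y'  (+1)
Edit distance = 6
Max length = max(4, 7) = 7
Similarity = 1 - 6/7
= 0.1429


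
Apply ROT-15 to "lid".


Word: "lid"
Shift: 15
Each letter → (letter + shift) mod 26:
  'l' (11) + 15 = 0 → 'a'
  'i' (8) + 15 = 23 → 'x'
  'd' (3) + 15 = 18 → 's'
Result = "axs"


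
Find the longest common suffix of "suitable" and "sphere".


Word 1: "suitable"
Word 2: "sphere"
Comparing from end:
  Pos -1: 'e' == 'e'
  Pos -2: 'l' != 'r' (stop)
LCS = "e" (length 1)


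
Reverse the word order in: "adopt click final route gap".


Original: "adopt click final route gap"
Words (1..n): adopt | click | final | route | gap
Reversed (n..1): gap | route | final | click | adopt
Result = "gap route final click adopt"


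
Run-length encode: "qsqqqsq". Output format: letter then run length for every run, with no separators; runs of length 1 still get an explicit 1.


String: "qsqqqsq"
Scanning for consecutive runs:
  'q' x 1
  's' x 1
  'q' x 3
  's' x 1
  'q' x 1
RLE = "q1s1q3s1q1"


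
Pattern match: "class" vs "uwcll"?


Pattern of "class": [0, 1, 2, 3, 3]
Pattern of "uwcll": [0, 1, 2, 3, 3]
Patterns match
Same pattern = Yes


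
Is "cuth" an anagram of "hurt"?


Word 1: "hurt" → sorted: hrtu
Word 2: "cuth" → sorted: chtu
Same letters? hrtu != chtu
Anagram = No


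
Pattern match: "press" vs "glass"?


Pattern of "press": [0, 1, 2, 3, 3]
Pattern of "glass": [0, 1, 2, 3, 3]
Patterns match
Same pattern = Yes


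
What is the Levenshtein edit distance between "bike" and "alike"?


Word 1: "bike" (length 4)
Word 2: "alike" (length 5)
One optimal edit sequence (insert/delete/substitute each cost 1):
  1. insert 'a'  (+1)
  2. substitute 'b' -> 'l'  (+1)
  3. keep 'i'
  4. keep 'k'
  5. keep 'e'
Total edit operations: 2
Edit distance = 2


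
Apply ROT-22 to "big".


Word: "big"
Shift: 22
Each letter → (letter + shift) mod 26:
  'b' (1) + 22 = 23 → 'x'
  'i' (8) + 22 = 4 → 'e'
  'g' (6) + 22 = 2 → 'c'
Result = "xec"


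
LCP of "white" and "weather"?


Word 1: "white"
Word 2: "weather"
Comparing from start:
  Pos 0: 'w' == 'w'
  Pos 1: 'h' != 'e' (stop)
LCP = "w" (length 1)


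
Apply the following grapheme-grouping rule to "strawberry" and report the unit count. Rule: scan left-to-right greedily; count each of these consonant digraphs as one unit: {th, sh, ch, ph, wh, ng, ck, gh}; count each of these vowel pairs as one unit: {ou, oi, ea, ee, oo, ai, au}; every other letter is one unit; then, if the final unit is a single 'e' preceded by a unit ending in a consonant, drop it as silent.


Word: "strawberry" (10 letters)
Left-to-right scan:
  (1) 's' (letter)
  (2) 't' (letter)
  (3) 'r' (letter)
  (4) 'a' (letter)
  (5) 'w' (letter)
  (6) 'b' (letter)
  (7) 'e' (letter)
  (8) 'r' (letter)
  (9) 'r' (letter)
  (10) 'y' (letter)
Units from scan: 10
Sound units = 10 units


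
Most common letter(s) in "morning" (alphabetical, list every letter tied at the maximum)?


Word: "morning"
Letter counts:
  'g': 1
  'i': 1
  'm': 1
  'n': 2
  'o': 1
  'r': 1
Maximum count = 2
Most frequent = 'n' (2 times each)


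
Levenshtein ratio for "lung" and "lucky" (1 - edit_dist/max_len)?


Word 1: "lung" (length 4)
Word 2: "lucky" (length 5)
One optimal edit sequence:
  1. keep 'l'
  2. keep 'u'
  3. insert 'c'  (+1)
  4. substitute 'n' -> 'k'  (+1)
  5. substitute 'g' -> 'y'  (+1)
Edit distance = 3
Max length = max(4, 5) = 5
Similarity = 1 - 3/5
= 0.4000


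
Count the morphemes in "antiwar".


Word: "antiwar"
Morphemes: anti- | war
Each morpheme carries meaning
= 2 morphemes


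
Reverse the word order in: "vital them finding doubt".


Original: "vital them finding doubt"
Words (1..n): vital | them | finding | doubt
Reversed (n..1): doubt | finding | them | vital
Result = "doubt finding them vital"


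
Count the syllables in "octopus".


Word: "octopus"
Syllable breakdown: oc · to · pus
Counting: 3 parts
= 3 syllables


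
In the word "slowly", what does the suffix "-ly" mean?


Suffix: -ly
Example: slowly = slow + -ly
Meaning = in a manner


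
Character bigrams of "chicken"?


Word: "chicken" (length 7)
Number of bigrams = 7 - 2 + 1 = 6
  Position 0: "ch"
  Position 1: "hi"
  Position 2: "ic"
  Position 3: "ck"
  Position 4: "ke"
  Position 5: "en"
Bigrams = "ch", "hi", "ic", "ck", "ke", "en"


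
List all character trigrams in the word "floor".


Word: "floor" (length 5)
Number of trigrams = 5 - 3 + 1 = 3
  Position 0: "flo"
  Position 1: "loo"
  Position 2: "oor"
Trigrams = "flo", "loo", "oor"


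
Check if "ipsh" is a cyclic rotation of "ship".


Word: "ship", Candidate: "ipsh"
Method: check if candidate is substring of word+word
"shipship" contains "ipsh"? Yes
Is rotation = Yes


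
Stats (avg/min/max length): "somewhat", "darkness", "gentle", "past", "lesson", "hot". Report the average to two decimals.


Lengths: "somewhat"=8, "darkness"=8, "gentle"=6, "past"=4, "lesson"=6, "hot"=3
Sum = 35, Count = 6
Average = 35/6 = 5.83
= avg=5.83, min=3, max=8


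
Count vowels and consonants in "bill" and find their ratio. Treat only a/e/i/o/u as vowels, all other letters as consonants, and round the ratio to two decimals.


Word: "bill"
Vowels (a,e,i,o,u): 1
Consonants: 3
Ratio = 1/3
= 0.33


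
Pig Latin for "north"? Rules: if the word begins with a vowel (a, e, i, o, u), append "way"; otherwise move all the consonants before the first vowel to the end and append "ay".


Word: "north"
Starts with consonant(s) → move to end, add 'ay'
Consonant cluster: "n"
Pig Latin = "orthnay"


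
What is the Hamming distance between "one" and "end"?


Comparing character by character (same length = 3):
  Pos 0: 'o' vs 'e' !=
  Pos 1: 'n' vs 'n' =
  Pos 2: 'e' vs 'd' !=
Hamming distance = 2


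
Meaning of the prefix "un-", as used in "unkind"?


Prefix: un-
Example: unkind = un- + kind
Meaning = not / reverse


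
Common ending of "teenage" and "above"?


Word 1: "teenage"
Word 2: "above"
Comparing from end:
  Pos -1: 'e' == 'e'
  Pos -2: 'g' != 'v' (stop)
LCS = "e" (length 1)


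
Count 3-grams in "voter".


Word: "voter" (length 5)
Number of 3-grams = length - 3 + 1 = 5 - 3 + 1
= 3


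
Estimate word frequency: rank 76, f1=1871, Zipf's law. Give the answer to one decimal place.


Zipf's law: f(r) = f(1) / r
f(1) = 1871
f(76) = 1871 / 76
= 24.6 occurrences


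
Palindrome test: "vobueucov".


Word: "vobueucov"
Reversed: "vocueubov"
Forward == Backward? vobueucov != vocueubov
Palindrome = No


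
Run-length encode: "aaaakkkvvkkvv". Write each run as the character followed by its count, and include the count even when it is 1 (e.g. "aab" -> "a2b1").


String: "aaaakkkvvkkvv"
Scanning for consecutive runs:
  'a' x 4
  'k' x 3
  'v' x 2
  'k' x 2
  'v' x 2
RLE = "a4k3v2k2v2"


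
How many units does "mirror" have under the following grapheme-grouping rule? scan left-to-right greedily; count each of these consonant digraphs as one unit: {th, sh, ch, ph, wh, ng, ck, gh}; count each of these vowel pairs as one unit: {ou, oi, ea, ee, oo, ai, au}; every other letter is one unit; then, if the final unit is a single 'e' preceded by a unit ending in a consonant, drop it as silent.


Word: "mirror" (6 letters)
Left-to-right scan:
  [1] 'm' (letter)
  [2] 'i' (letter)
  [3] 'r' (letter)
  [4] 'r' (letter)
  [5] 'o' (letter)
  [6] 'r' (letter)
Units from scan: 6
Sound units = 6 units


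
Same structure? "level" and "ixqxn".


Pattern of "level": [0, 1, 2, 1, 0]
Pattern of "ixqxn": [0, 1, 2, 1, 3]
Patterns do not match
Same pattern = No


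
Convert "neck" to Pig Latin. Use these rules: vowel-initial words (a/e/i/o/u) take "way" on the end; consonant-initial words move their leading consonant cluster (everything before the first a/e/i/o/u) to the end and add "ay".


Word: "neck"
Starts with consonant(s) → move to end, add 'ay'
Consonant cluster: "n"
Pig Latin = "ecknay"


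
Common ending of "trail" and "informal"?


Word 1: "trail"
Word 2: "informal"
Comparing from end:
  Pos -1: 'l' == 'l'
  Pos -2: 'i' != 'a' (stop)
LCS = "l" (length 1)


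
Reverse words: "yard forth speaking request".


Original: "yard forth speaking request"
Words (1..n): yard | forth | speaking | request
Reversed (n..1): request | speaking | forth | yard
Result = "request speaking forth yard"
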